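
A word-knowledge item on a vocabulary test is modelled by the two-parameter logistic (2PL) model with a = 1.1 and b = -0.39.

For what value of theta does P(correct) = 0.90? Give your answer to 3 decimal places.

P(theta) = 1 / (1 + exp(−a(theta − b)))
logit = ln(0.9000/0.1000) = 2.1972
theta = b + logit/(a) = -0.39 + 2.1972/1.1000 = 1.6075

1.607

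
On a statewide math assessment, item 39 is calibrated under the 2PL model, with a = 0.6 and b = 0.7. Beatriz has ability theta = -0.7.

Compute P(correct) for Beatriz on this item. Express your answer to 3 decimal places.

P(theta) = 1 / (1 + exp(−a(theta − b)))
Exponent: 0.6 × (-0.7 − 0.7) = -0.8400
1/(1 + e^{0.8400}) = 0.3015

0.302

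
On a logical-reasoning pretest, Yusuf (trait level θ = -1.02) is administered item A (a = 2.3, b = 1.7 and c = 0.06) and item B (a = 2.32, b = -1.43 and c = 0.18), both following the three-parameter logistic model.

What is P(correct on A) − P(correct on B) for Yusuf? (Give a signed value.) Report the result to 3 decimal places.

P(θ) = c + (1 − c) · 1 / (1 + exp(−a(θ − b)))
P_A = 0.0618
P_B = 0.7715
P_A − P_B = -0.7097

-0.710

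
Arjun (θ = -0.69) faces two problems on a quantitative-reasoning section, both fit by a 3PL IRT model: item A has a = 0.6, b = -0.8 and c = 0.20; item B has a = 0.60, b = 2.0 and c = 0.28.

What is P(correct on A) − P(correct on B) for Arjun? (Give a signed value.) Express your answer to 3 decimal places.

0.214

P(θ) = c + (1 − c) · 1 / (1 + exp(−a(θ − b)))
P_A = 0.6132
P_B = 0.3995
P_A − P_B = 0.2137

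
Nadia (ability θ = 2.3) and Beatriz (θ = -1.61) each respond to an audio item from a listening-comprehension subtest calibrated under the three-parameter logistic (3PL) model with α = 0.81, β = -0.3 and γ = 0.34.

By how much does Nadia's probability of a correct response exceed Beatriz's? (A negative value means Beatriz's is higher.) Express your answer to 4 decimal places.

0.4187

P(θ) = γ + (1 − γ) · 1 / (1 + exp(−α(θ − β)))
P(Nadia) = 0.9284  [exponent 2.1060]
P(Beatriz) = 0.5097  [exponent -1.0611]
Difference = 0.9284 − 0.5097 = 0.4187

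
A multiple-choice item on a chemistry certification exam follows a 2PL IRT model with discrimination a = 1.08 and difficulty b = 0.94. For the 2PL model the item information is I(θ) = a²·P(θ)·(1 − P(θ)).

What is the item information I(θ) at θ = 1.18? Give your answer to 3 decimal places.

P = 1/(1+e^{-0.2592}) = 0.5644
P(1−P) = 0.5644 × 0.4356 = 0.2458
I = a² × P(1−P) = 1.08² × 0.2458 = 0.28676

0.287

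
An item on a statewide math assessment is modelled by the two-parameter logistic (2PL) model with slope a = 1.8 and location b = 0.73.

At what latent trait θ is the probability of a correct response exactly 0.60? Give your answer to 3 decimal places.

P(θ) = 1 / (1 + exp(−a(θ − b)))
logit = ln(0.6000/0.4000) = 0.4055
θ = b + logit/(a) = 0.73 + 0.4055/1.8000 = 0.9553

0.955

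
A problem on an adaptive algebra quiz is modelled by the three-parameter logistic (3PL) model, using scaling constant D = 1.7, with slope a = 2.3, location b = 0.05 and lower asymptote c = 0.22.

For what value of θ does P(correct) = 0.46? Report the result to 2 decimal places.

-0.16

P(θ) = c + (1 − c) · 1 / (1 + exp(−D·a(θ − b)))
Remove guessing floor: (0.46 − 0.22)/(1 − 0.22) = 0.3077
logit = ln(0.3077/0.6923) = -0.8109
θ = b + logit/(1.7·a) = 0.05 + (-0.8109)/3.9100 = -0.1574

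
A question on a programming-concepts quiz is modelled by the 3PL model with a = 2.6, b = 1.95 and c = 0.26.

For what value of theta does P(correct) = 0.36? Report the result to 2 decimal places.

P(theta) = c + (1 − c) · 1 / (1 + exp(−a(theta − b)))
Remove guessing floor: (0.36 − 0.26)/(1 − 0.26) = 0.1351
logit = ln(0.1351/0.8649) = -1.8563
theta = b + logit/(a) = 1.95 + (-1.8563)/2.6000 = 1.2360

1.24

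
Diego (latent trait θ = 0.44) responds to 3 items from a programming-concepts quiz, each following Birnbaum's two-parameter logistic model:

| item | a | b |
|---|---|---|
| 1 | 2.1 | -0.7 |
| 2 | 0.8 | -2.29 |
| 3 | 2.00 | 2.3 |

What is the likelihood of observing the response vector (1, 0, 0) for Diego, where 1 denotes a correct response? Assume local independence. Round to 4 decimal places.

P(θ) = 1 / (1 + exp(−a(θ − b)))
P_1 = 1/(1+e^{-2.3940}) = 0.9164
P_2 = 1/(1+e^{-2.1840}) = 0.8988
P_3 = 1/(1+e^{3.7200}) = 0.0237
L = P_1 × (1−P_2) × (1−P_3) = 0.9164 × 0.1012 × 0.9763 = 0.09054

0.0905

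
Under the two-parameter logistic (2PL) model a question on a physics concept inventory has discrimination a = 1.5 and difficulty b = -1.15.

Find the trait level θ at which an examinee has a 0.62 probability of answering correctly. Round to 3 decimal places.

-0.824

P(θ) = 1 / (1 + exp(−a(θ − b)))
logit = ln(0.6200/0.3800) = 0.4895
θ = b + logit/(a) = -1.15 + 0.4895/1.5000 = -0.8236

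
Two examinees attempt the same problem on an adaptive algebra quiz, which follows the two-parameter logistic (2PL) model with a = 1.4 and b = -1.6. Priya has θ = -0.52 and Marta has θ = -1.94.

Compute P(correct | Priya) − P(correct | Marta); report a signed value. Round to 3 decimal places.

P(θ) = 1 / (1 + exp(−a(θ − b)))
P(Priya) = 0.8194  [exponent 1.5120]
P(Marta) = 0.3832  [exponent -0.4760]
Difference = 0.8194 − 0.3832 = 0.4362

0.436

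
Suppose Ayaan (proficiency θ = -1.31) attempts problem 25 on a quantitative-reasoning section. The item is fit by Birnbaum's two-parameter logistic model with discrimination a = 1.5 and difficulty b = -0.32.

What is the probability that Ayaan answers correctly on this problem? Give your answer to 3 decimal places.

0.185

P(θ) = 1 / (1 + exp(−a(θ − b)))
Exponent: 1.5 × (-1.31 − (-0.32)) = -1.4850
1/(1 + e^{1.4850}) = 0.1847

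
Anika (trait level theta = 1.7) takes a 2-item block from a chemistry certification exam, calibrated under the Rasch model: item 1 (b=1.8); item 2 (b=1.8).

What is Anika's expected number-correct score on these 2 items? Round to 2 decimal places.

P(theta) = 1 / (1 + exp(−(theta − b)))
P_1 = 1/(1+e^{0.1000}) = 0.4750
P_2 = 1/(1+e^{0.1000}) = 0.4750
E[score] = 0.4750 + 0.4750 = 0.9500

0.95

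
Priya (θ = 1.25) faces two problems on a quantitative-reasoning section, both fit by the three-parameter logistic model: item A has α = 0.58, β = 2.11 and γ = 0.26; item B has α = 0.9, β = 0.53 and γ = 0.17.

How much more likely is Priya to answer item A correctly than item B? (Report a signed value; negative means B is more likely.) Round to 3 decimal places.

-0.175

P(θ) = γ + (1 − γ) · 1 / (1 + exp(−α(θ − β)))
P_A = 0.5396
P_B = 0.7149
P_A − P_B = -0.1754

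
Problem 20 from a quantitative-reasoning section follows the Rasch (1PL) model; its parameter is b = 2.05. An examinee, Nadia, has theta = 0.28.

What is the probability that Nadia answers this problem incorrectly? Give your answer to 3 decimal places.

P(theta) = 1 / (1 + exp(−(theta − b)))
Exponent: (0.28 − 2.05) = -1.7700
1/(1 + e^{1.7700}) = 0.1455
P = 0.1455
P(incorrect) = 1 − 0.1455 = 0.8545

0.854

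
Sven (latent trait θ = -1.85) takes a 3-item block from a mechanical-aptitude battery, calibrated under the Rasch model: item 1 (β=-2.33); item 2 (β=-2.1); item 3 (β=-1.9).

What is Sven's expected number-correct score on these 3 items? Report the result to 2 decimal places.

1.69

P(θ) = 1 / (1 + exp(−(θ − β)))
P_1 = 1/(1+e^{-0.4800}) = 0.6177
P_2 = 1/(1+e^{-0.2500}) = 0.5622
P_3 = 1/(1+e^{-0.0500}) = 0.5125
E[score] = 0.6177 + 0.5622 + 0.5125 = 1.6924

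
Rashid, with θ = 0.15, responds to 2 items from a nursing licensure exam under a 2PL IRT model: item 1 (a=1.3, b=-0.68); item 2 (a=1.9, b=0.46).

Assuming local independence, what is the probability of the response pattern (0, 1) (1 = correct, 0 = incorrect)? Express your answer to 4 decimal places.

P(θ) = 1 / (1 + exp(−a(θ − b)))
P_1 = 1/(1+e^{-1.0790}) = 0.7463
P_2 = 1/(1+e^{0.5890}) = 0.3569
L = (1−P_1) × P_2 = 0.2537 × 0.3569 = 0.09053

0.0905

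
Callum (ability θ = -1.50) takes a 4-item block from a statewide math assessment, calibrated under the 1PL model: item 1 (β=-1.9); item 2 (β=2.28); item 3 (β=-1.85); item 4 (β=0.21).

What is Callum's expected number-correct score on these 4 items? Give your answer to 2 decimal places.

1.36

P(θ) = 1 / (1 + exp(−(θ − β)))
P_1 = 1/(1+e^{-0.4000}) = 0.5987
P_2 = 1/(1+e^{3.7800}) = 0.0223
P_3 = 1/(1+e^{-0.3500}) = 0.5866
P_4 = 1/(1+e^{1.7100}) = 0.1532
E[score] = 0.5987 + 0.0223 + 0.5866 + 0.1532 = 1.3608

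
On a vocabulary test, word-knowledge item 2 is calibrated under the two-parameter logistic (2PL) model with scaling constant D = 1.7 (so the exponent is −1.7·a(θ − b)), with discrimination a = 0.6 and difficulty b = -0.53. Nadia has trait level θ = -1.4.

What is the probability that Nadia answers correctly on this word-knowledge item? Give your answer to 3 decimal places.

P(θ) = 1 / (1 + exp(−D·a(θ − b)))
Exponent: 1.7 × 0.6 × (-1.4 − (-0.53)) = -0.8874
1/(1 + e^{0.8874}) = 0.2916
P = 0.2916

0.292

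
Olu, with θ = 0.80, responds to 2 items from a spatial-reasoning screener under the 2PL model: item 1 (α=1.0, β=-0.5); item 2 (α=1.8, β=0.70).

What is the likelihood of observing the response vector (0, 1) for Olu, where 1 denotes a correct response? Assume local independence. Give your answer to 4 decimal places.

P(θ) = 1 / (1 + exp(−α(θ − β)))
P_1 = 1/(1+e^{-1.3000}) = 0.7858
P_2 = 1/(1+e^{-0.1800}) = 0.5449
L = (1−P_1) × P_2 = 0.2142 × 0.5449 = 0.11669

0.1167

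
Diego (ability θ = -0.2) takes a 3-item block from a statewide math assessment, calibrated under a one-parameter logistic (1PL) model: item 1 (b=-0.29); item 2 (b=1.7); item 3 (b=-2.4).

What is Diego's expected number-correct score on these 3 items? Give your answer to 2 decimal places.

1.55

P(θ) = 1 / (1 + exp(−(θ − b)))
P_1 = 1/(1+e^{-0.0900}) = 0.5225
P_2 = 1/(1+e^{1.9000}) = 0.1301
P_3 = 1/(1+e^{-2.2000}) = 0.9002
E[score] = 0.5225 + 0.1301 + 0.9002 = 1.5528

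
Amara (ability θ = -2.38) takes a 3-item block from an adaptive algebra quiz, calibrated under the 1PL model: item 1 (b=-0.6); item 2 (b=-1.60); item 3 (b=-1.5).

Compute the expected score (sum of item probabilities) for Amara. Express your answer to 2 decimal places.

P(θ) = 1 / (1 + exp(−(θ − b)))
P_1 = 1/(1+e^{1.7800}) = 0.1443
P_2 = 1/(1+e^{0.7800}) = 0.3143
P_3 = 1/(1+e^{0.8800}) = 0.2932
E[score] = 0.1443 + 0.3143 + 0.2932 = 0.7518

0.75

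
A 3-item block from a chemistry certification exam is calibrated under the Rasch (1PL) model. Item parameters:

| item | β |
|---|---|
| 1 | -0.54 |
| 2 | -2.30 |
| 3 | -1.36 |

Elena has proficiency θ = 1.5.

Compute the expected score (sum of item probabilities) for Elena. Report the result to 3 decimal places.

2.809

P(θ) = 1 / (1 + exp(−(θ − β)))
P_1 = 1/(1+e^{-2.0400}) = 0.8849
P_2 = 1/(1+e^{-3.8000}) = 0.9781
P_3 = 1/(1+e^{-2.8600}) = 0.9458
E[score] = 0.8849 + 0.9781 + 0.9458 = 2.8089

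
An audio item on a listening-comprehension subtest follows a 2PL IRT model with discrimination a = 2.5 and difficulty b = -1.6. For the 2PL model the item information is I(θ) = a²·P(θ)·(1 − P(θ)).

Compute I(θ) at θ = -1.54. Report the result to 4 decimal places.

1.5537

P = 1/(1+e^{-0.1500}) = 0.5374
P(1−P) = 0.5374 × 0.4626 = 0.2486
I = a² × P(1−P) = 2.5² × 0.2486 = 1.55374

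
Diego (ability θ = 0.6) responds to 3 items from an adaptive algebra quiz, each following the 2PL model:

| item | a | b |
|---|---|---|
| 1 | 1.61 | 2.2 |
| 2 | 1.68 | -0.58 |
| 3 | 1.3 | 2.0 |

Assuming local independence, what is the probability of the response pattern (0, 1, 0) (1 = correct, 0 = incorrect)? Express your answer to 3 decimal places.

P(θ) = 1 / (1 + exp(−a(θ − b)))
P_1 = 1/(1+e^{2.5760}) = 0.0707
P_2 = 1/(1+e^{-1.9824}) = 0.8789
P_3 = 1/(1+e^{1.8200}) = 0.1394
L = (1−P_1) × P_2 × (1−P_3) = 0.9293 × 0.8789 × 0.8606 = 0.70291

0.703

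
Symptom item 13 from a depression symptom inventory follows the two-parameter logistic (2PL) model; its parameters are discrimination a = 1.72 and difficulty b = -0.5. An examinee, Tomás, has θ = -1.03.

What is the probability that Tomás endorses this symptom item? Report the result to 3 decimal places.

P(θ) = 1 / (1 + exp(−a(θ − b)))
Exponent: 1.72 × (-1.03 − (-0.5)) = -0.9116
1/(1 + e^{0.9116}) = 0.2867

0.287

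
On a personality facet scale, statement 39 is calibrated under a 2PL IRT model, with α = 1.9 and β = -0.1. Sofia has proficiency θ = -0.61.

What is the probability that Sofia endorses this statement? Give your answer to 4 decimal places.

0.2751

P(θ) = 1 / (1 + exp(−α(θ − β)))
Exponent: 1.9 × (-0.61 − (-0.1)) = -0.9690
1/(1 + e^{0.9690}) = 0.2751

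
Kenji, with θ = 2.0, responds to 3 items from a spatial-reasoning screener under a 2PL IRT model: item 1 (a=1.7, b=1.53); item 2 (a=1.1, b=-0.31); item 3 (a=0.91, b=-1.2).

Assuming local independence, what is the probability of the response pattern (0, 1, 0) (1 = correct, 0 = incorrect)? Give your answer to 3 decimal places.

P(θ) = 1 / (1 + exp(−a(θ − b)))
P_1 = 1/(1+e^{-0.7990}) = 0.6898
P_2 = 1/(1+e^{-2.5410}) = 0.9270
P_3 = 1/(1+e^{-2.9120}) = 0.9484
L = (1−P_1) × P_2 × (1−P_3) = 0.3102 × 0.9270 × 0.0516 = 0.01483

0.015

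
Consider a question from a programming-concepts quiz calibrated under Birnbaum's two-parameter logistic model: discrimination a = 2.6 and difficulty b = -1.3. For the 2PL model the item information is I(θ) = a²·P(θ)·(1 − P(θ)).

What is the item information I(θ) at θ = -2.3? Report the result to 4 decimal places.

0.4351

P = 1/(1+e^{2.6000}) = 0.0691
P(1−P) = 0.0691 × 0.9309 = 0.0644
I = a² × P(1−P) = 2.6² × 0.0644 = 0.43506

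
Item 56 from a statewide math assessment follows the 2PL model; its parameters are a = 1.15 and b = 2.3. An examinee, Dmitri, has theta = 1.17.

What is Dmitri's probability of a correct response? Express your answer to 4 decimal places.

0.2142

P(theta) = 1 / (1 + exp(−a(theta − b)))
Exponent: 1.15 × (1.17 − 2.3) = -1.2995
1/(1 + e^{1.2995}) = 0.2142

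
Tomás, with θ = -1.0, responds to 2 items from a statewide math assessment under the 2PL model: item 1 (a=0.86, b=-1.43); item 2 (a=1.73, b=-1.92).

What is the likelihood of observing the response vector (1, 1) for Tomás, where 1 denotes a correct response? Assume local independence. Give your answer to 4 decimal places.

P(θ) = 1 / (1 + exp(−a(θ − b)))
P_1 = 1/(1+e^{-0.3698}) = 0.5914
P_2 = 1/(1+e^{-1.5916}) = 0.8308
L = P_1 × P_2 = 0.5914 × 0.8308 = 0.49137

0.4914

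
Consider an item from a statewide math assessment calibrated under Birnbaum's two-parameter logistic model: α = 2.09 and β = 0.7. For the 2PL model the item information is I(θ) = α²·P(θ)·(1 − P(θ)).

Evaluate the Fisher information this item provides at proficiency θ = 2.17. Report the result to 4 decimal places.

0.1848

P = 1/(1+e^{-3.0723}) = 0.9557
P(1−P) = 0.9557 × 0.0443 = 0.0423
I = α² × P(1−P) = 2.09² × 0.0423 = 0.18479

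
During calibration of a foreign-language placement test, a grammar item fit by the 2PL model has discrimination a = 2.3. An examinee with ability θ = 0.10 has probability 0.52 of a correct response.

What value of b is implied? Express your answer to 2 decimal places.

P(θ) = 1 / (1 + exp(−a(θ − b)))
logit(0.52) = ln(0.52/0.48) = 0.0800
b = θ − logit/(a) = 0.10 − 0.0800/2.3000 = 0.0652

0.07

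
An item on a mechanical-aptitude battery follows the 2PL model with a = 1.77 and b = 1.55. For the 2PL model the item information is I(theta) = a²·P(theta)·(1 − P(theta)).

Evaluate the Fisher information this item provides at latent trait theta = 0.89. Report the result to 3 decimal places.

0.567

P = 1/(1+e^{1.1682}) = 0.2372
P(1−P) = 0.2372 × 0.7628 = 0.1809
I = a² × P(1−P) = 1.77² × 0.1809 = 0.56682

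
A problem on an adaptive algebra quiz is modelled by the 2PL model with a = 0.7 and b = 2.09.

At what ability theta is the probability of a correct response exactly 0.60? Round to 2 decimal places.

2.67

P(theta) = 1 / (1 + exp(−a(theta − b)))
logit = ln(0.6000/0.4000) = 0.4055
theta = b + logit/(a) = 2.09 + 0.4055/0.7000 = 2.6692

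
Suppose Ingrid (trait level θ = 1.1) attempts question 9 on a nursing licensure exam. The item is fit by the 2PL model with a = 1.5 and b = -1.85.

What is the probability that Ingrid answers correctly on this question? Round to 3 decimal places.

0.988

P(θ) = 1 / (1 + exp(−a(θ − b)))
Exponent: 1.5 × (1.1 − (-1.85)) = 4.4250
1/(1 + e^{-4.4250}) = 0.9882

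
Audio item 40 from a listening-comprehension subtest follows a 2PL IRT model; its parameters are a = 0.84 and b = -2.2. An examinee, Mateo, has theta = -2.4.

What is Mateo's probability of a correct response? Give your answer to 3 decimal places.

0.458

P(theta) = 1 / (1 + exp(−a(theta − b)))
Exponent: 0.84 × (-2.4 − (-2.2)) = -0.1680
1/(1 + e^{0.1680}) = 0.4581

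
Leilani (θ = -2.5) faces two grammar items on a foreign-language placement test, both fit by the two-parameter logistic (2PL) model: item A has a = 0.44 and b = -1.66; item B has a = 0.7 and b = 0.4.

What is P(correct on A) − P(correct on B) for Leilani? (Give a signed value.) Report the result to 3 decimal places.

P(θ) = 1 / (1 + exp(−a(θ − b)))
P_A = 0.4086
P_B = 0.1161
P_A − P_B = 0.2925

0.293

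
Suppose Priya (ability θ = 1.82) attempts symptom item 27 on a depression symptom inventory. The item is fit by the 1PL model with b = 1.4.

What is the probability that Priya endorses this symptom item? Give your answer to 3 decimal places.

0.603

P(θ) = 1 / (1 + exp(−(θ − b)))
Exponent: (1.82 − 1.4) = 0.4200
1/(1 + e^{-0.4200}) = 0.6035
P = 0.6035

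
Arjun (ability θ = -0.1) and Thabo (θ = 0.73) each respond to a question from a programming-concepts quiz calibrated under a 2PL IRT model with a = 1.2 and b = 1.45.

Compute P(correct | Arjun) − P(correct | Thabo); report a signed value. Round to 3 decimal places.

P(θ) = 1 / (1 + exp(−a(θ − b)))
P(Arjun) = 0.1347  [exponent -1.8600]
P(Thabo) = 0.2965  [exponent -0.8640]
Difference = 0.1347 − 0.2965 = -0.1618

-0.162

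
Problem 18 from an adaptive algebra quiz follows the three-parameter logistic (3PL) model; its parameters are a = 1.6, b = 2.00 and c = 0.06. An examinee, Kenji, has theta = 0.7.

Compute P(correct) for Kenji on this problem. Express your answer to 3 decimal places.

0.164

P(theta) = c + (1 − c) · 1 / (1 + exp(−a(theta − b)))
Exponent: 1.6 × (0.7 − 2.00) = -2.0800
1/(1 + e^{2.0800}) = 0.1111
P = 0.06 + 0.94 × 0.1111 = 0.1644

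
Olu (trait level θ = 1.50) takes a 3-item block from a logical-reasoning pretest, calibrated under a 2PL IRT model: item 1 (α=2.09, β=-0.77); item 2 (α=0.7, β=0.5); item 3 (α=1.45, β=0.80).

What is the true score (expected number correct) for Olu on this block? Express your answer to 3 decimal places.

2.394

P(θ) = 1 / (1 + exp(−α(θ − β)))
P_1 = 1/(1+e^{-4.7443}) = 0.9914
P_2 = 1/(1+e^{-0.7000}) = 0.6682
P_3 = 1/(1+e^{-1.0150}) = 0.7340
E[score] = 0.9914 + 0.6682 + 0.7340 = 2.3936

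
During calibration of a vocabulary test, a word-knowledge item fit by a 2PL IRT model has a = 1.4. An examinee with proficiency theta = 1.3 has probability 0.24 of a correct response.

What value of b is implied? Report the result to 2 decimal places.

P(theta) = 1 / (1 + exp(−a(theta − b)))
logit(0.24) = ln(0.24/0.76) = -1.1527
b = theta − logit/(a) = 1.3 − (-1.1527)/1.4000 = 2.1233

2.12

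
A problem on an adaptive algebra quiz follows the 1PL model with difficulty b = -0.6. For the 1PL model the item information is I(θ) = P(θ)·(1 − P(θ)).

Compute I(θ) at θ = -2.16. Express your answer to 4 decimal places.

P = 1/(1+e^{1.5600}) = 0.1736
P(1−P) = 0.1736 × 0.8264 = 0.1435
I = P(1−P) = 0.14349

0.1435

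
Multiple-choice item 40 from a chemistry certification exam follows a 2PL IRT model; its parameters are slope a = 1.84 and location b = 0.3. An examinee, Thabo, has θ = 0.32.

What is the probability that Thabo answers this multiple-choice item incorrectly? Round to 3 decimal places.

0.491

P(θ) = 1 / (1 + exp(−a(θ − b)))
Exponent: 1.84 × (0.32 − 0.3) = 0.0368
1/(1 + e^{-0.0368}) = 0.5092
P(incorrect) = 1 − 0.5092 = 0.4908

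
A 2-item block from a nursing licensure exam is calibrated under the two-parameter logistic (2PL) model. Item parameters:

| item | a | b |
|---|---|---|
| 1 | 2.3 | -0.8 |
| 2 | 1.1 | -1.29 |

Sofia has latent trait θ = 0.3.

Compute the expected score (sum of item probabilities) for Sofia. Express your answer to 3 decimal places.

1.778

P(θ) = 1 / (1 + exp(−a(θ − b)))
P_1 = 1/(1+e^{-2.5300}) = 0.9262
P_2 = 1/(1+e^{-1.7490}) = 0.8518
E[score] = 0.9262 + 0.8518 = 1.7780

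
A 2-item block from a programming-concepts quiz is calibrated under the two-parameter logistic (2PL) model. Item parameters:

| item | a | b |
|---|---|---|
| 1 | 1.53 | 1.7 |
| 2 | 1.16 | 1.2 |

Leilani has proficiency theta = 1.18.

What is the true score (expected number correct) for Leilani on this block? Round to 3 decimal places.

P(theta) = 1 / (1 + exp(−a(theta − b)))
P_1 = 1/(1+e^{0.7956}) = 0.3110
P_2 = 1/(1+e^{0.0232}) = 0.4942
E[score] = 0.3110 + 0.4942 = 0.8052

0.805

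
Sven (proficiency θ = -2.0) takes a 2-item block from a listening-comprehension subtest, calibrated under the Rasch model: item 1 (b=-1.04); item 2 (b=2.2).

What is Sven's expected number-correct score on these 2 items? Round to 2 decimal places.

P(θ) = 1 / (1 + exp(−(θ − b)))
P_1 = 1/(1+e^{0.9600}) = 0.2769
P_2 = 1/(1+e^{4.2000}) = 0.0148
E[score] = 0.2769 + 0.0148 = 0.2917

0.29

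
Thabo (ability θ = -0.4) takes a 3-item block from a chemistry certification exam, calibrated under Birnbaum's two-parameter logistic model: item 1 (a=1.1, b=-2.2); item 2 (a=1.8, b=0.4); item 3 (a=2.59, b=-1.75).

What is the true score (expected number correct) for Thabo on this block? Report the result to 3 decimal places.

2.041

P(θ) = 1 / (1 + exp(−a(θ − b)))
P_1 = 1/(1+e^{-1.9800}) = 0.8787
P_2 = 1/(1+e^{1.4400}) = 0.1915
P_3 = 1/(1+e^{-3.4965}) = 0.9706
E[score] = 0.8787 + 0.1915 + 0.9706 = 2.0408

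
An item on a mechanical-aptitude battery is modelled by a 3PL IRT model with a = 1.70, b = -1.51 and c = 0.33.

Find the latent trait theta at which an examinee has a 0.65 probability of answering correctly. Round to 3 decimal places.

P(theta) = c + (1 − c) · 1 / (1 + exp(−a(theta − b)))
Remove guessing floor: (0.65 − 0.33)/(1 − 0.33) = 0.4776
logit = ln(0.4776/0.5224) = -0.0896
theta = b + logit/(a) = -1.51 + (-0.0896)/1.7000 = -1.5627

-1.563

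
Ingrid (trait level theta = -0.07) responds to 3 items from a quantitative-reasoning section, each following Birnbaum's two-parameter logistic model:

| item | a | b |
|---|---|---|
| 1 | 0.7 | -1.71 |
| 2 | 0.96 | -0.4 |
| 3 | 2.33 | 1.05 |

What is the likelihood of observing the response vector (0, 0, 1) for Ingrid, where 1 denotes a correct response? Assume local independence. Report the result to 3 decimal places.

P(theta) = 1 / (1 + exp(−a(theta − b)))
P_1 = 1/(1+e^{-1.1480}) = 0.7591
P_2 = 1/(1+e^{-0.3168}) = 0.5785
P_3 = 1/(1+e^{2.6096}) = 0.0685
L = (1−P_1) × (1−P_2) × P_3 = 0.2409 × 0.4215 × 0.0685 = 0.00696

0.007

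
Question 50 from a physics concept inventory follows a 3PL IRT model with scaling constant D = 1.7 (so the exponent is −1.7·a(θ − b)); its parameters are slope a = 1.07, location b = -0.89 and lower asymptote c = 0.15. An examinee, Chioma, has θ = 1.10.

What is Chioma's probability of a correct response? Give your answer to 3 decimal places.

0.978

P(θ) = c + (1 − c) · 1 / (1 + exp(−D·a(θ − b)))
Exponent: 1.7 × 1.07 × (1.10 − (-0.89)) = 3.6198
1/(1 + e^{-3.6198}) = 0.9739
P = 0.15 + 0.85 × 0.9739 = 0.9778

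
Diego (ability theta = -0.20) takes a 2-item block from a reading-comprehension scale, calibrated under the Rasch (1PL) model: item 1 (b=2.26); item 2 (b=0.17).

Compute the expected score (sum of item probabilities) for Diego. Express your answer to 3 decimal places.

0.487

P(theta) = 1 / (1 + exp(−(theta − b)))
P_1 = 1/(1+e^{2.4600}) = 0.0787
P_2 = 1/(1+e^{0.3700}) = 0.4085
E[score] = 0.0787 + 0.4085 = 0.4873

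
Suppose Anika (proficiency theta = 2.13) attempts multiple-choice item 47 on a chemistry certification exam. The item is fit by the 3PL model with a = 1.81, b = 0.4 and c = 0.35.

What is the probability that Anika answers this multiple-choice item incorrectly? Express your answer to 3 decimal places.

0.027

P(theta) = c + (1 − c) · 1 / (1 + exp(−a(theta − b)))
Exponent: 1.81 × (2.13 − 0.4) = 3.1313
1/(1 + e^{-3.1313}) = 0.9582
P = 0.35 + 0.65 × 0.9582 = 0.9728
P(incorrect) = 1 − 0.9728 = 0.0272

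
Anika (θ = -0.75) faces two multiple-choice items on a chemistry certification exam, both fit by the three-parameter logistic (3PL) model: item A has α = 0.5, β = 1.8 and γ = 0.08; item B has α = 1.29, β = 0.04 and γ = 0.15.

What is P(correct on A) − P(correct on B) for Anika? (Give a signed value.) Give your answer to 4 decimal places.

P(θ) = γ + (1 − γ) · 1 / (1 + exp(−α(θ − β)))
P_A = 0.2809
P_B = 0.3754
P_A − P_B = -0.0945

-0.0945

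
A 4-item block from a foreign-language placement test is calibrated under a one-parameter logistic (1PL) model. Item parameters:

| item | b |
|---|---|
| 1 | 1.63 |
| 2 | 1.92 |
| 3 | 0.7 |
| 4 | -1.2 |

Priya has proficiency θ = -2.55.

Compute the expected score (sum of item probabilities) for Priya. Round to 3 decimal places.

P(θ) = 1 / (1 + exp(−(θ − b)))
P_1 = 1/(1+e^{4.1800}) = 0.0151
P_2 = 1/(1+e^{4.4700}) = 0.0113
P_3 = 1/(1+e^{3.2500}) = 0.0373
P_4 = 1/(1+e^{1.3500}) = 0.2059
E[score] = 0.0151 + 0.0113 + 0.0373 + 0.2059 = 0.2696

0.270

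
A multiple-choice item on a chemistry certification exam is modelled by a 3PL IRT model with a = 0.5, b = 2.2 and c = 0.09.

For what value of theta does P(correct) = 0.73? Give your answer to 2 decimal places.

P(theta) = c + (1 − c) · 1 / (1 + exp(−a(theta − b)))
Remove guessing floor: (0.73 − 0.09)/(1 − 0.09) = 0.7033
logit = ln(0.7033/0.2967) = 0.8630
theta = b + logit/(a) = 2.2 + 0.8630/0.5000 = 3.9261

3.93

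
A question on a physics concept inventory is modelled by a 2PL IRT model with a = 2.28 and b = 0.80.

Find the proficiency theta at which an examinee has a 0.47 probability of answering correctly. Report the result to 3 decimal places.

0.747

P(theta) = 1 / (1 + exp(−a(theta − b)))
logit = ln(0.4700/0.5300) = -0.1201
theta = b + logit/(a) = 0.80 + (-0.1201)/2.2800 = 0.7473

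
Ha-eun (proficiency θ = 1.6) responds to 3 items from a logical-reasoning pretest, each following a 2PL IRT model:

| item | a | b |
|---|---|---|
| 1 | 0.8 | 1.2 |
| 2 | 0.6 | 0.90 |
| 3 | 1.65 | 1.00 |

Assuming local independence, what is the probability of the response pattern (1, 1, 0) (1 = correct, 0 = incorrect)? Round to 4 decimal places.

0.0947

P(θ) = 1 / (1 + exp(−a(θ − b)))
P_1 = 1/(1+e^{-0.3200}) = 0.5793
P_2 = 1/(1+e^{-0.4200}) = 0.6035
P_3 = 1/(1+e^{-0.9900}) = 0.7291
L = P_1 × P_2 × (1−P_3) = 0.5793 × 0.6035 × 0.2709 = 0.09471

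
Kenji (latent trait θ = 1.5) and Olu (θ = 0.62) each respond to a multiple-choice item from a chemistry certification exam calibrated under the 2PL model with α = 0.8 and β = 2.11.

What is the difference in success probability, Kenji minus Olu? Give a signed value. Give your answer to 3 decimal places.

P(θ) = 1 / (1 + exp(−α(θ − β)))
P(Kenji) = 0.3804  [exponent -0.4880]
P(Olu) = 0.2329  [exponent -1.1920]
Difference = 0.3804 − 0.2329 = 0.1475

0.147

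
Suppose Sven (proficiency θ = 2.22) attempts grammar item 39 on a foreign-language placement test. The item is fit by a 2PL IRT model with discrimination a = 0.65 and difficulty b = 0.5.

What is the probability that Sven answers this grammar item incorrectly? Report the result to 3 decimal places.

P(θ) = 1 / (1 + exp(−a(θ − b)))
Exponent: 0.65 × (2.22 − 0.5) = 1.1180
1/(1 + e^{-1.1180}) = 0.7536
P(incorrect) = 1 − 0.7536 = 0.2464

0.246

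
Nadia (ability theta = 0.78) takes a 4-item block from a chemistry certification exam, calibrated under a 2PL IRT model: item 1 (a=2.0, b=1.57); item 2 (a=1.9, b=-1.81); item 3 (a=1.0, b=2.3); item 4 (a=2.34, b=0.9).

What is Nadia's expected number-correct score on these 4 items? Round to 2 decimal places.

P(theta) = 1 / (1 + exp(−a(theta − b)))
P_1 = 1/(1+e^{1.5800}) = 0.1708
P_2 = 1/(1+e^{-4.9210}) = 0.9928
P_3 = 1/(1+e^{1.5200}) = 0.1795
P_4 = 1/(1+e^{0.2808}) = 0.4303
E[score] = 0.1708 + 0.9928 + 0.1795 + 0.4303 = 1.7733

1.77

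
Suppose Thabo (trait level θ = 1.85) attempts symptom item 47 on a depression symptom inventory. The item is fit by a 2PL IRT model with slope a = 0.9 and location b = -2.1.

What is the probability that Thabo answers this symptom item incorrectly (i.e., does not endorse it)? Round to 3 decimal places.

0.028

P(θ) = 1 / (1 + exp(−a(θ − b)))
Exponent: 0.9 × (1.85 − (-2.1)) = 3.5550
1/(1 + e^{-3.5550}) = 0.9722
P(incorrect) = 1 − 0.9722 = 0.0278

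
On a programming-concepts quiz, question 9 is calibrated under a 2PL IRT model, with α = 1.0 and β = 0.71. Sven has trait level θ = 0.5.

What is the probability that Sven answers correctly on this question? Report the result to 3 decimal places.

0.448

P(θ) = 1 / (1 + exp(−α(θ − β)))
Exponent: 1.0 × (0.5 − 0.71) = -0.2100
1/(1 + e^{0.2100}) = 0.4477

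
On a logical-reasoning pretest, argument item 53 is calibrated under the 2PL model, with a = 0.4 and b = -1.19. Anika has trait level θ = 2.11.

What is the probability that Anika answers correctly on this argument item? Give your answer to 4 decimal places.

0.7892

P(θ) = 1 / (1 + exp(−a(θ − b)))
Exponent: 0.4 × (2.11 − (-1.19)) = 1.3200
1/(1 + e^{-1.3200}) = 0.7892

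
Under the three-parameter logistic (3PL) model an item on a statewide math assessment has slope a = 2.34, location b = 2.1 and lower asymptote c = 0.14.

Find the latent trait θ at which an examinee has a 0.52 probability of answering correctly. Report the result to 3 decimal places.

P(θ) = c + (1 − c) · 1 / (1 + exp(−a(θ − b)))
Remove guessing floor: (0.52 − 0.14)/(1 − 0.14) = 0.4419
logit = ln(0.4419/0.5581) = -0.2336
θ = b + logit/(a) = 2.1 + (-0.2336)/2.3400 = 2.0002

2.000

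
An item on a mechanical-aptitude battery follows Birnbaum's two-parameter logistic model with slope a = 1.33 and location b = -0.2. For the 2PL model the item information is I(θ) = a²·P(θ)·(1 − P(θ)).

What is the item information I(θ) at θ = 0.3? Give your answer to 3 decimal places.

0.397

P = 1/(1+e^{-0.6650}) = 0.6604
P(1−P) = 0.6604 × 0.3396 = 0.2243
I = a² × P(1−P) = 1.33² × 0.2243 = 0.39672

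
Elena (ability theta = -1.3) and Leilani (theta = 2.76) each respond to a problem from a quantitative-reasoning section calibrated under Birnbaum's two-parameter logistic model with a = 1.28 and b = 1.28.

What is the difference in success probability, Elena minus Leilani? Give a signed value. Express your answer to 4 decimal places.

-0.8338

P(theta) = 1 / (1 + exp(−a(theta − b)))
P(Elena) = 0.0355  [exponent -3.3024]
P(Leilani) = 0.8693  [exponent 1.8944]
Difference = 0.0355 − 0.8693 = -0.8338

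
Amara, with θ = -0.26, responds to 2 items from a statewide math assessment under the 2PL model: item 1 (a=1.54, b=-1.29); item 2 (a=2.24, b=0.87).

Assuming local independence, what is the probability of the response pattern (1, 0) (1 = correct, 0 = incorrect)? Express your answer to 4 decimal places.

P(θ) = 1 / (1 + exp(−a(θ − b)))
P_1 = 1/(1+e^{-1.5862}) = 0.8301
P_2 = 1/(1+e^{2.5312}) = 0.0737
L = P_1 × (1−P_2) = 0.8301 × 0.9263 = 0.76890

0.7689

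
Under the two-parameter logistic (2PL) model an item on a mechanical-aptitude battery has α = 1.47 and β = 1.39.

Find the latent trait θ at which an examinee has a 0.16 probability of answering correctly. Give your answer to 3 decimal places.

0.262

P(θ) = 1 / (1 + exp(−α(θ − β)))
logit = ln(0.1600/0.8400) = -1.6582
θ = β + logit/(α) = 1.39 + (-1.6582)/1.4700 = 0.2620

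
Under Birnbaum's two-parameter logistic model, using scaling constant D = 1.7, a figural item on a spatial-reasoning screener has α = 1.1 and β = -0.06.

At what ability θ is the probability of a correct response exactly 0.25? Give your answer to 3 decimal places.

P(θ) = 1 / (1 + exp(−D·α(θ − β)))
logit = ln(0.2500/0.7500) = -1.0986
θ = β + logit/(1.7·α) = -0.06 + (-1.0986)/1.8700 = -0.6475

-0.647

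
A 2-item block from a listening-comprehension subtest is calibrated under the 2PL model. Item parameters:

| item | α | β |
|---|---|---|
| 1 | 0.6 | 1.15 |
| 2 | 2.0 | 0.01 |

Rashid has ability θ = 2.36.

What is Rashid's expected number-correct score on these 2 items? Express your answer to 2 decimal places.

1.66

P(θ) = 1 / (1 + exp(−α(θ − β)))
P_1 = 1/(1+e^{-0.7260}) = 0.6739
P_2 = 1/(1+e^{-4.7000}) = 0.9910
E[score] = 0.6739 + 0.9910 = 1.6649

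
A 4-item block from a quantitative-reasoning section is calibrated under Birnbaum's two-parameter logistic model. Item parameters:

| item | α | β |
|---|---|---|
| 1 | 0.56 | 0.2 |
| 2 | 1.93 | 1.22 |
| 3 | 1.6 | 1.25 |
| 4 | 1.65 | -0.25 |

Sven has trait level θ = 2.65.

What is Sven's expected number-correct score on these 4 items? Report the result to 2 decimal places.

P(θ) = 1 / (1 + exp(−α(θ − β)))
P_1 = 1/(1+e^{-1.3720}) = 0.7977
P_2 = 1/(1+e^{-2.7599}) = 0.9405
P_3 = 1/(1+e^{-2.2400}) = 0.9038
P_4 = 1/(1+e^{-4.7850}) = 0.9917
E[score] = 0.7977 + 0.9405 + 0.9038 + 0.9917 = 3.6337

3.63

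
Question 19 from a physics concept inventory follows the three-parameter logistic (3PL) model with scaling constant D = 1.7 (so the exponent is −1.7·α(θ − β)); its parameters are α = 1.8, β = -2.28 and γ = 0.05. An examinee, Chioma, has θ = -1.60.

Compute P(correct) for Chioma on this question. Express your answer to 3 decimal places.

P(θ) = γ + (1 − γ) · 1 / (1 + exp(−D·α(θ − β)))
Exponent: 1.7 × 1.8 × (-1.60 − (-2.28)) = 2.0808
1/(1 + e^{-2.0808}) = 0.8890
P = 0.05 + 0.95 × 0.8890 = 0.8946

0.895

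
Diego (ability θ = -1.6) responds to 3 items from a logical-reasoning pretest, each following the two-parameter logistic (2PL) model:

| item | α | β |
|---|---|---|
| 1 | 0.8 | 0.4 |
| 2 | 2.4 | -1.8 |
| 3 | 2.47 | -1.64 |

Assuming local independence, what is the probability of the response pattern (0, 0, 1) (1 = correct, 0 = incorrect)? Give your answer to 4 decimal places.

0.1669

P(θ) = 1 / (1 + exp(−α(θ − β)))
P_1 = 1/(1+e^{1.6000}) = 0.1680
P_2 = 1/(1+e^{-0.4800}) = 0.6177
P_3 = 1/(1+e^{-0.0988}) = 0.5247
L = (1−P_1) × (1−P_2) × P_3 = 0.8320 × 0.3823 × 0.5247 = 0.16687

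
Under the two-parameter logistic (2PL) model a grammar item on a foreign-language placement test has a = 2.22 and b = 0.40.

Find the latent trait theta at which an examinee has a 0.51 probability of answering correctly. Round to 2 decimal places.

0.42

P(theta) = 1 / (1 + exp(−a(theta − b)))
logit = ln(0.5100/0.4900) = 0.0400
theta = b + logit/(a) = 0.40 + 0.0400/2.2200 = 0.4180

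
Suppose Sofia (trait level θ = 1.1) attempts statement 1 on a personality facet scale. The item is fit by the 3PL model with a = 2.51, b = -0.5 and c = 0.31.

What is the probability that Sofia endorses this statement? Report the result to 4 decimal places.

P(θ) = c + (1 − c) · 1 / (1 + exp(−a(θ − b)))
Exponent: 2.51 × (1.1 − (-0.5)) = 4.0160
1/(1 + e^{-4.0160}) = 0.9823
P = 0.31 + 0.69 × 0.9823 = 0.9878

0.9878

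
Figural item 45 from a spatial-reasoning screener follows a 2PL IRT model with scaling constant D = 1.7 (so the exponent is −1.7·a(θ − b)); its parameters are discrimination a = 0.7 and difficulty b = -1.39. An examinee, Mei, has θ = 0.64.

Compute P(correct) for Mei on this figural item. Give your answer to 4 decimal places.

0.9180

P(θ) = 1 / (1 + exp(−D·a(θ − b)))
Exponent: 1.7 × 0.7 × (0.64 − (-1.39)) = 2.4157
1/(1 + e^{-2.4157}) = 0.9180
P = 0.9180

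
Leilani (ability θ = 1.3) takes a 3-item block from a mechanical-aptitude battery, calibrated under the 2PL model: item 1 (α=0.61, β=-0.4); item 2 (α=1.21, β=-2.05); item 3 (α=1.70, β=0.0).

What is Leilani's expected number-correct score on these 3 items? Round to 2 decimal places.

P(θ) = 1 / (1 + exp(−α(θ − β)))
P_1 = 1/(1+e^{-1.0370}) = 0.7383
P_2 = 1/(1+e^{-4.0535}) = 0.9829
P_3 = 1/(1+e^{-2.2100}) = 0.9011
E[score] = 0.7383 + 0.9829 + 0.9011 = 2.6223

2.62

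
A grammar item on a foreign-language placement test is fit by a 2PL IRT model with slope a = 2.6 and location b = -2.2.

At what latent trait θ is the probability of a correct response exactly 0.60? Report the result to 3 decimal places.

-2.044

P(θ) = 1 / (1 + exp(−a(θ − b)))
logit = ln(0.6000/0.4000) = 0.4055
θ = b + logit/(a) = -2.2 + 0.4055/2.6000 = -2.0441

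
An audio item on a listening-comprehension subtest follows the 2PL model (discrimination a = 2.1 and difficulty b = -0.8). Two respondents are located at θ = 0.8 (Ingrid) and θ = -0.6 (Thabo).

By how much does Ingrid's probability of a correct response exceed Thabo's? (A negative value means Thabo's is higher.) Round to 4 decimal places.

0.3629

P(θ) = 1 / (1 + exp(−a(θ − b)))
P(Ingrid) = 0.9664  [exponent 3.3600]
P(Thabo) = 0.6035  [exponent 0.4200]
Difference = 0.9664 − 0.6035 = 0.3629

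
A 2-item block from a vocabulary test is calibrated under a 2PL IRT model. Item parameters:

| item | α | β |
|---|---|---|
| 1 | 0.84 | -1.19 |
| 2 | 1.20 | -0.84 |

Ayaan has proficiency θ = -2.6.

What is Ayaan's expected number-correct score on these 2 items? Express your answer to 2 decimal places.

P(θ) = 1 / (1 + exp(−α(θ − β)))
P_1 = 1/(1+e^{1.1844}) = 0.2343
P_2 = 1/(1+e^{2.1120}) = 0.1079
E[score] = 0.2343 + 0.1079 = 0.3422

0.34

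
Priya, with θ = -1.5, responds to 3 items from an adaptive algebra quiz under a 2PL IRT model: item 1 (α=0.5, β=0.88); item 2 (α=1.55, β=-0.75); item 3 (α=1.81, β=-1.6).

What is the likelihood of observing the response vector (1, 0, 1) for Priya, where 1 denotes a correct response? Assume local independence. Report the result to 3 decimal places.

P(θ) = 1 / (1 + exp(−α(θ − β)))
P_1 = 1/(1+e^{1.1900}) = 0.2333
P_2 = 1/(1+e^{1.1625}) = 0.2382
P_3 = 1/(1+e^{-0.1810}) = 0.5451
L = P_1 × (1−P_2) × P_3 = 0.2333 × 0.7618 × 0.5451 = 0.09687

0.097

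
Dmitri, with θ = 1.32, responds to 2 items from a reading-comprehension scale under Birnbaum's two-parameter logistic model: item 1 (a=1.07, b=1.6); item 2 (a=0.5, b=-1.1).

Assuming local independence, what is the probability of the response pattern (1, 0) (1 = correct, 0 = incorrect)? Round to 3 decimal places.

P(θ) = 1 / (1 + exp(−a(θ − b)))
P_1 = 1/(1+e^{0.2996}) = 0.4257
P_2 = 1/(1+e^{-1.2100}) = 0.7703
L = P_1 × (1−P_2) = 0.4257 × 0.2297 = 0.09777

0.098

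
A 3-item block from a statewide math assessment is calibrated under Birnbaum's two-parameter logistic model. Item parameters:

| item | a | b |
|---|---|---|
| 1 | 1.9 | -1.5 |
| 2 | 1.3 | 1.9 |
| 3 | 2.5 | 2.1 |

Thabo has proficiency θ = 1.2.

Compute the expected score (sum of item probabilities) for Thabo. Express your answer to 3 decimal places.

1.376

P(θ) = 1 / (1 + exp(−a(θ − b)))
P_1 = 1/(1+e^{-5.1300}) = 0.9941
P_2 = 1/(1+e^{0.9100}) = 0.2870
P_3 = 1/(1+e^{2.2500}) = 0.0953
E[score] = 0.9941 + 0.2870 + 0.0953 = 1.3765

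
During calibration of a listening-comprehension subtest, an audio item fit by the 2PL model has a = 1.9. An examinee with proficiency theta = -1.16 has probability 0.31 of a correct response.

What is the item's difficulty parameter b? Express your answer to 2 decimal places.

-0.74

P(theta) = 1 / (1 + exp(−a(theta − b)))
logit(0.31) = ln(0.31/0.69) = -0.8001
b = theta − logit/(a) = -1.16 − (-0.8001)/1.9000 = -0.7389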